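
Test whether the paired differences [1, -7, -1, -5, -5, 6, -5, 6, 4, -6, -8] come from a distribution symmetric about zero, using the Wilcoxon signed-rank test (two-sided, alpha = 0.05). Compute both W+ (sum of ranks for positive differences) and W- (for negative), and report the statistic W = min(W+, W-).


Step 1: Drop any zero differences (none here) and take |d_i|.
|d| = [1, 7, 1, 5, 5, 6, 5, 6, 4, 6, 8]
Step 2: Midrank |d_i| (ties get averaged ranks).
ranks: |1|->1.5, |7|->10, |1|->1.5, |5|->5, |5|->5, |6|->8, |5|->5, |6|->8, |4|->3, |6|->8, |8|->11
Step 3: Attach original signs; sum ranks with positive sign and with negative sign.
W+ = 1.5 + 8 + 8 + 3 = 20.5
W- = 10 + 1.5 + 5 + 5 + 5 + 8 + 11 = 45.5
(Check: W+ + W- = 66 should equal n(n+1)/2 = 66.)
Step 4: Test statistic W = min(W+, W-) = 20.5.
Step 5: Ties in |d|, so use the tie-corrected normal approximation.
        E[W] = n(n+1)/4 = 11*12/4 = 33.
        Tie groups: |d|=1 (t=2), |d|=5 (t=3), |d|=6 (t=3); sum(t^3 - t) = 54.
        Var[W] = n(n+1)(2n+1)/24 - sum(t^3-t)/48 = 3036/24 - 54/48 = 125.375.
        z = (W - E[W]) / sqrt(Var[W]) = (20.5 - 33) / 11.1971 = -1.1164.
        Two-sided p = 2*Phi(z) = 0.264268.
Step 6: alpha = 0.05. fail to reject H0.

W+ = 20.5, W- = 45.5, W = min = 20.5, p = 0.264268, fail to reject H0.


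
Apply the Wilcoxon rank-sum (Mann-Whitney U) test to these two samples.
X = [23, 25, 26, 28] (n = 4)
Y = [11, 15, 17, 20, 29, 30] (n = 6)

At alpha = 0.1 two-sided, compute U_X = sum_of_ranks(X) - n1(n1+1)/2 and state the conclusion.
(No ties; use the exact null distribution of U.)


Step 1: Combine and sort all 10 observations; assign midranks.
sorted (value, group): (11,Y), (15,Y), (17,Y), (20,Y), (23,X), (25,X), (26,X), (28,X), (29,Y), (30,Y)
ranks: 11->1, 15->2, 17->3, 20->4, 23->5, 25->6, 26->7, 28->8, 29->9, 30->10
Step 2: Rank sum for X: R1 = 5 + 6 + 7 + 8 = 26.
Step 3: U_X = R1 - n1(n1+1)/2 = 26 - 4*5/2 = 26 - 10 = 16.
       U_Y = n1*n2 - U_X = 24 - 16 = 8.
Step 4: No ties, so the exact null distribution of U (based on enumerating the C(10,4) = 210 equally likely rank assignments) gives the two-sided p-value.
Step 5: p-value = 0.476190; compare to alpha = 0.1. fail to reject H0.

U_X = 16, p = 0.476190, fail to reject H0 at alpha = 0.1.


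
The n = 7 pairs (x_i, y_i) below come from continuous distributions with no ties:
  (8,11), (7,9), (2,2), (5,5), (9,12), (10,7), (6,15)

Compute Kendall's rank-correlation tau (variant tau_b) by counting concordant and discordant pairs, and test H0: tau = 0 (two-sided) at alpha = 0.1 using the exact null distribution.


Step 1: Enumerate the 21 unordered pairs (i,j) with i<j and classify each by sign(x_j-x_i) * sign(y_j-y_i).
  (1,2):dx=-1,dy=-2->C; (1,3):dx=-6,dy=-9->C; (1,4):dx=-3,dy=-6->C; (1,5):dx=+1,dy=+1->C
  (1,6):dx=+2,dy=-4->D; (1,7):dx=-2,dy=+4->D; (2,3):dx=-5,dy=-7->C; (2,4):dx=-2,dy=-4->C
  (2,5):dx=+2,dy=+3->C; (2,6):dx=+3,dy=-2->D; (2,7):dx=-1,dy=+6->D; (3,4):dx=+3,dy=+3->C
  (3,5):dx=+7,dy=+10->C; (3,6):dx=+8,dy=+5->C; (3,7):dx=+4,dy=+13->C; (4,5):dx=+4,dy=+7->C
  (4,6):dx=+5,dy=+2->C; (4,7):dx=+1,dy=+10->C; (5,6):dx=+1,dy=-5->D; (5,7):dx=-3,dy=+3->D
  (6,7):dx=-4,dy=+8->D
Step 2: C = 14, D = 7, total pairs = 21.
Step 3: tau = (C - D)/(n(n-1)/2) = (14 - 7)/21 = 0.333333.
Step 4: Exact two-sided p-value (enumerate n! = 5040 permutations of y under H0): p = 0.381349.
Step 5: alpha = 0.1. fail to reject H0.

tau_b = 0.3333 (C=14, D=7), p = 0.381349, fail to reject H0.


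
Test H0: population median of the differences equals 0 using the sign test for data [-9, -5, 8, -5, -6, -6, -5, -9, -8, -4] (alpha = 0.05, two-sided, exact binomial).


Step 1: Discard zero differences. Original n = 10; n_eff = number of nonzero differences = 10.
Nonzero differences (with sign): -9, -5, +8, -5, -6, -6, -5, -9, -8, -4
Step 2: Count signs: positive = 1, negative = 9.
Step 3: Under H0: P(positive) = 0.5, so the number of positives S ~ Bin(10, 0.5).
Step 4: Two-sided exact p-value = sum of Bin(10,0.5) probabilities at or below the observed probability = 0.021484.
Step 5: alpha = 0.05. reject H0.

n_eff = 10, pos = 1, neg = 9, p = 0.021484, reject H0.


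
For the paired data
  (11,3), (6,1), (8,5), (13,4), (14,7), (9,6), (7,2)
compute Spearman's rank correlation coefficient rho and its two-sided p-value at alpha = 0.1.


Step 1: Rank x and y separately (midranks; no ties here).
rank(x): 11->5, 6->1, 8->3, 13->6, 14->7, 9->4, 7->2
rank(y): 3->3, 1->1, 5->5, 4->4, 7->7, 6->6, 2->2
Step 2: d_i = R_x(i) - R_y(i); compute d_i^2.
  (5-3)^2=4, (1-1)^2=0, (3-5)^2=4, (6-4)^2=4, (7-7)^2=0, (4-6)^2=4, (2-2)^2=0
sum(d^2) = 16.
Step 3: rho = 1 - 6*16 / (7*(7^2 - 1)) = 1 - 96/336 = 0.714286.
Step 4: Under H0, t = rho * sqrt((n-2)/(1-rho^2)) = 2.2822 ~ t(5).
Step 5: Two-sided p-value from the t-distribution with 5 df = 0.071344.
Step 6: alpha = 0.1. reject H0.

rho = 0.7143, p = 0.071344, reject H0 at alpha = 0.1.


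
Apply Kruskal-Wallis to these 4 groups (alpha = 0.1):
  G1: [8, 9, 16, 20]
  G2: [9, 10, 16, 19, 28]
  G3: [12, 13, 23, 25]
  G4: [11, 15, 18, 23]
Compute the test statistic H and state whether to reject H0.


Step 1: Combine all N = 17 observations and assign midranks.
sorted (value, group, rank): (8,G1,1), (9,G1,2.5), (9,G2,2.5), (10,G2,4), (11,G4,5), (12,G3,6), (13,G3,7), (15,G4,8), (16,G1,9.5), (16,G2,9.5), (18,G4,11), (19,G2,12), (20,G1,13), (23,G3,14.5), (23,G4,14.5), (25,G3,16), (28,G2,17)
Step 2: Sum ranks within each group.
R_1 = 26 (n_1 = 4)
R_2 = 45 (n_2 = 5)
R_3 = 43.5 (n_3 = 4)
R_4 = 38.5 (n_4 = 4)
Step 3: H = 12/(N(N+1)) * sum(R_i^2/n_i) - 3(N+1)
     = 12/(17*18) * (26^2/4 + 45^2/5 + 43.5^2/4 + 38.5^2/4) - 3*18
     = 0.039216 * 1417.62 - 54
     = 1.593137.
Step 4: Ties present; correction factor C = 1 - 18/(17^3 - 17) = 0.996324. Corrected H = 1.593137 / 0.996324 = 1.599016.
Step 5: Under H0, H ~ chi^2(3); p-value = 0.659613.
Step 6: alpha = 0.1. fail to reject H0.

H = 1.5990, df = 3, p = 0.659613, fail to reject H0.


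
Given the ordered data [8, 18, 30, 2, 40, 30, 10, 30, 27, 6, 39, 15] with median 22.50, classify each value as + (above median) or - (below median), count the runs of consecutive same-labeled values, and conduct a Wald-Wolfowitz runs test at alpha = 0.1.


Step 1: Compute median = 22.50; label A = above, B = below.
Labels in order: BBABAABAABAB  (n_A = 6, n_B = 6)
Step 2: Count runs R = 9.
Step 3: Under H0 (random ordering), E[R] = 2*n_A*n_B/(n_A+n_B) + 1 = 2*6*6/12 + 1 = 7.0000.
        Var[R] = 2*n_A*n_B*(2*n_A*n_B - n_A - n_B) / ((n_A+n_B)^2 * (n_A+n_B-1)) = 4320/1584 = 2.7273.
        SD[R] = 1.6514.
Step 4: Continuity-corrected z = (R - 0.5 - E[R]) / SD[R] = (9 - 0.5 - 7.0000) / 1.6514 = 0.9083.
Step 5: Two-sided p-value via normal approximation = 2*(1 - Phi(|z|)) = 0.363722.
Step 6: alpha = 0.1. fail to reject H0.

R = 9, z = 0.9083, p = 0.363722, fail to reject H0.


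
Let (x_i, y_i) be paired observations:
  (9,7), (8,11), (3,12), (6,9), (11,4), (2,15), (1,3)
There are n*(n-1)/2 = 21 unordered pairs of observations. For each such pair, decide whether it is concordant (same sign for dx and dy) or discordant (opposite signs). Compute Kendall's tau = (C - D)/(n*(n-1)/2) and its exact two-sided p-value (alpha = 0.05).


Step 1: Enumerate the 21 unordered pairs (i,j) with i<j and classify each by sign(x_j-x_i) * sign(y_j-y_i).
  (1,2):dx=-1,dy=+4->D; (1,3):dx=-6,dy=+5->D; (1,4):dx=-3,dy=+2->D; (1,5):dx=+2,dy=-3->D
  (1,6):dx=-7,dy=+8->D; (1,7):dx=-8,dy=-4->C; (2,3):dx=-5,dy=+1->D; (2,4):dx=-2,dy=-2->C
  (2,5):dx=+3,dy=-7->D; (2,6):dx=-6,dy=+4->D; (2,7):dx=-7,dy=-8->C; (3,4):dx=+3,dy=-3->D
  (3,5):dx=+8,dy=-8->D; (3,6):dx=-1,dy=+3->D; (3,7):dx=-2,dy=-9->C; (4,5):dx=+5,dy=-5->D
  (4,6):dx=-4,dy=+6->D; (4,7):dx=-5,dy=-6->C; (5,6):dx=-9,dy=+11->D; (5,7):dx=-10,dy=-1->C
  (6,7):dx=-1,dy=-12->C
Step 2: C = 7, D = 14, total pairs = 21.
Step 3: tau = (C - D)/(n(n-1)/2) = (7 - 14)/21 = -0.333333.
Step 4: Exact two-sided p-value (enumerate n! = 5040 permutations of y under H0): p = 0.381349.
Step 5: alpha = 0.05. fail to reject H0.

tau_b = -0.3333 (C=7, D=14), p = 0.381349, fail to reject H0.


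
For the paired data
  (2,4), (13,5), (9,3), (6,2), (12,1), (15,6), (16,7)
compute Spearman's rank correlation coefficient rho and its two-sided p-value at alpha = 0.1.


Step 1: Rank x and y separately (midranks; no ties here).
rank(x): 2->1, 13->5, 9->3, 6->2, 12->4, 15->6, 16->7
rank(y): 4->4, 5->5, 3->3, 2->2, 1->1, 6->6, 7->7
Step 2: d_i = R_x(i) - R_y(i); compute d_i^2.
  (1-4)^2=9, (5-5)^2=0, (3-3)^2=0, (2-2)^2=0, (4-1)^2=9, (6-6)^2=0, (7-7)^2=0
sum(d^2) = 18.
Step 3: rho = 1 - 6*18 / (7*(7^2 - 1)) = 1 - 108/336 = 0.678571.
Step 4: Under H0, t = rho * sqrt((n-2)/(1-rho^2)) = 2.0657 ~ t(5).
Step 5: Two-sided p-value from the t-distribution with 5 df = 0.093750.
Step 6: alpha = 0.1. reject H0.

rho = 0.6786, p = 0.093750, reject H0 at alpha = 0.1.


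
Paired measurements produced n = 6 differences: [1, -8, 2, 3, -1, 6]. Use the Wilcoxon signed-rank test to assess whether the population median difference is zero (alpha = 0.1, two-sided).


Step 1: Drop any zero differences (none here) and take |d_i|.
|d| = [1, 8, 2, 3, 1, 6]
Step 2: Midrank |d_i| (ties get averaged ranks).
ranks: |1|->1.5, |8|->6, |2|->3, |3|->4, |1|->1.5, |6|->5
Step 3: Attach original signs; sum ranks with positive sign and with negative sign.
W+ = 1.5 + 3 + 4 + 5 = 13.5
W- = 6 + 1.5 = 7.5
(Check: W+ + W- = 21 should equal n(n+1)/2 = 21.)
Step 4: Test statistic W = min(W+, W-) = 7.5.
Step 5: Ties in |d|, so use the tie-corrected normal approximation.
        E[W] = n(n+1)/4 = 6*7/4 = 10.5.
        Tie groups: |d|=1 (t=2); sum(t^3 - t) = 6.
        Var[W] = n(n+1)(2n+1)/24 - sum(t^3-t)/48 = 546/24 - 6/48 = 22.625.
        z = (W - E[W]) / sqrt(Var[W]) = (7.5 - 10.5) / 4.7566 = -0.6307.
        Two-sided p = 2*Phi(z) = 0.528233.
Step 6: alpha = 0.1. fail to reject H0.

W+ = 13.5, W- = 7.5, W = min = 7.5, p = 0.528233, fail to reject H0.


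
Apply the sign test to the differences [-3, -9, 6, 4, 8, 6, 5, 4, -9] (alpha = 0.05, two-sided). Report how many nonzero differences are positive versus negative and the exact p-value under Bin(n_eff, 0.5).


Step 1: Discard zero differences. Original n = 9; n_eff = number of nonzero differences = 9.
Nonzero differences (with sign): -3, -9, +6, +4, +8, +6, +5, +4, -9
Step 2: Count signs: positive = 6, negative = 3.
Step 3: Under H0: P(positive) = 0.5, so the number of positives S ~ Bin(9, 0.5).
Step 4: Two-sided exact p-value = sum of Bin(9,0.5) probabilities at or below the observed probability = 0.507812.
Step 5: alpha = 0.05. fail to reject H0.

n_eff = 9, pos = 6, neg = 3, p = 0.507812, fail to reject H0.


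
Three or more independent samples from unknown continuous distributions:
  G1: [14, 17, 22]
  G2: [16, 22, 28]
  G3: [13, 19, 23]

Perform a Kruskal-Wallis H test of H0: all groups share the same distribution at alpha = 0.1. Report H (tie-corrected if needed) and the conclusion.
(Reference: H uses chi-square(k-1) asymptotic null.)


Step 1: Combine all N = 9 observations and assign midranks.
sorted (value, group, rank): (13,G3,1), (14,G1,2), (16,G2,3), (17,G1,4), (19,G3,5), (22,G1,6.5), (22,G2,6.5), (23,G3,8), (28,G2,9)
Step 2: Sum ranks within each group.
R_1 = 12.5 (n_1 = 3)
R_2 = 18.5 (n_2 = 3)
R_3 = 14 (n_3 = 3)
Step 3: H = 12/(N(N+1)) * sum(R_i^2/n_i) - 3(N+1)
     = 12/(9*10) * (12.5^2/3 + 18.5^2/3 + 14^2/3) - 3*10
     = 0.133333 * 231.5 - 30
     = 0.866667.
Step 4: Ties present; correction factor C = 1 - 6/(9^3 - 9) = 0.991667. Corrected H = 0.866667 / 0.991667 = 0.873950.
Step 5: Under H0, H ~ chi^2(2); p-value = 0.645988.
Step 6: alpha = 0.1. fail to reject H0.

H = 0.8739, df = 2, p = 0.645988, fail to reject H0.


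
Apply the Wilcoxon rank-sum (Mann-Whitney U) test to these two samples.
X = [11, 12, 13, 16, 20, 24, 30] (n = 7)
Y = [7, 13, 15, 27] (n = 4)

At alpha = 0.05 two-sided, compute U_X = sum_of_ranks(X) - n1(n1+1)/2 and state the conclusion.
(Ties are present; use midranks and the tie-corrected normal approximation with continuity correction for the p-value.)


Step 1: Combine and sort all 11 observations; assign midranks.
sorted (value, group): (7,Y), (11,X), (12,X), (13,X), (13,Y), (15,Y), (16,X), (20,X), (24,X), (27,Y), (30,X)
ranks: 7->1, 11->2, 12->3, 13->4.5, 13->4.5, 15->6, 16->7, 20->8, 24->9, 27->10, 30->11
Step 2: Rank sum for X: R1 = 2 + 3 + 4.5 + 7 + 8 + 9 + 11 = 44.5.
Step 3: U_X = R1 - n1(n1+1)/2 = 44.5 - 7*8/2 = 44.5 - 28 = 16.5.
       U_Y = n1*n2 - U_X = 28 - 16.5 = 11.5.
Step 4: Ties are present, so use the tie-corrected normal approximation (with continuity correction) for the p-value.
Step 5: p-value = 0.704817; compare to alpha = 0.05. fail to reject H0.

U_X = 16.5, p = 0.704817, fail to reject H0 at alpha = 0.05.


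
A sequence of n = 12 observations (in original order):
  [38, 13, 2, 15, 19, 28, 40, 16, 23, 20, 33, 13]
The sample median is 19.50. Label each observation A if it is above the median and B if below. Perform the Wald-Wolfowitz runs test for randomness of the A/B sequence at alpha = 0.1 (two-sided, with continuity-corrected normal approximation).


Step 1: Compute median = 19.50; label A = above, B = below.
Labels in order: ABBBBAABAAAB  (n_A = 6, n_B = 6)
Step 2: Count runs R = 6.
Step 3: Under H0 (random ordering), E[R] = 2*n_A*n_B/(n_A+n_B) + 1 = 2*6*6/12 + 1 = 7.0000.
        Var[R] = 2*n_A*n_B*(2*n_A*n_B - n_A - n_B) / ((n_A+n_B)^2 * (n_A+n_B-1)) = 4320/1584 = 2.7273.
        SD[R] = 1.6514.
Step 4: Continuity-corrected z = (R + 0.5 - E[R]) / SD[R] = (6 + 0.5 - 7.0000) / 1.6514 = -0.3028.
Step 5: Two-sided p-value via normal approximation = 2*(1 - Phi(|z|)) = 0.762069.
Step 6: alpha = 0.1. fail to reject H0.

R = 6, z = -0.3028, p = 0.762069, fail to reject H0.


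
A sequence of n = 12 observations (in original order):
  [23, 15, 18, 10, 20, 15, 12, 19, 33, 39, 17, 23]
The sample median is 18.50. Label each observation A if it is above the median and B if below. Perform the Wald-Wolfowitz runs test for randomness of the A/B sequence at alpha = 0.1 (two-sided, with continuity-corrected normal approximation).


Step 1: Compute median = 18.50; label A = above, B = below.
Labels in order: ABBBABBAAABA  (n_A = 6, n_B = 6)
Step 2: Count runs R = 7.
Step 3: Under H0 (random ordering), E[R] = 2*n_A*n_B/(n_A+n_B) + 1 = 2*6*6/12 + 1 = 7.0000.
        Var[R] = 2*n_A*n_B*(2*n_A*n_B - n_A - n_B) / ((n_A+n_B)^2 * (n_A+n_B-1)) = 4320/1584 = 2.7273.
        SD[R] = 1.6514.
Step 4: R = E[R], so z = 0 with no continuity correction.
Step 5: Two-sided p-value via normal approximation = 2*(1 - Phi(|z|)) = 1.000000.
Step 6: alpha = 0.1. fail to reject H0.

R = 7, z = 0.0000, p = 1.000000, fail to reject H0.


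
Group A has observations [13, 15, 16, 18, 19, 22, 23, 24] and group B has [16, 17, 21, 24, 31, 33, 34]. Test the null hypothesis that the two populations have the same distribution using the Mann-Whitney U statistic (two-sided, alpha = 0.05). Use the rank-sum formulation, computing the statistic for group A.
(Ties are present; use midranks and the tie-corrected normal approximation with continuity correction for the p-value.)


Step 1: Combine and sort all 15 observations; assign midranks.
sorted (value, group): (13,X), (15,X), (16,X), (16,Y), (17,Y), (18,X), (19,X), (21,Y), (22,X), (23,X), (24,X), (24,Y), (31,Y), (33,Y), (34,Y)
ranks: 13->1, 15->2, 16->3.5, 16->3.5, 17->5, 18->6, 19->7, 21->8, 22->9, 23->10, 24->11.5, 24->11.5, 31->13, 33->14, 34->15
Step 2: Rank sum for X: R1 = 1 + 2 + 3.5 + 6 + 7 + 9 + 10 + 11.5 = 50.
Step 3: U_X = R1 - n1(n1+1)/2 = 50 - 8*9/2 = 50 - 36 = 14.
       U_Y = n1*n2 - U_X = 56 - 14 = 42.
Step 4: Ties are present, so use the tie-corrected normal approximation (with continuity correction) for the p-value.
Step 5: p-value = 0.117555; compare to alpha = 0.05. fail to reject H0.

U_X = 14, p = 0.117555, fail to reject H0 at alpha = 0.05.


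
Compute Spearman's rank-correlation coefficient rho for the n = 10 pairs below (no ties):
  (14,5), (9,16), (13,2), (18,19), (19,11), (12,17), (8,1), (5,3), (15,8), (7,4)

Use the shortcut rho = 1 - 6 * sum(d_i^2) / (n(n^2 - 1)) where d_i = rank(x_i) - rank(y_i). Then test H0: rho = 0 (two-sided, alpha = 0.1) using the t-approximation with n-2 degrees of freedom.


Step 1: Rank x and y separately (midranks; no ties here).
rank(x): 14->7, 9->4, 13->6, 18->9, 19->10, 12->5, 8->3, 5->1, 15->8, 7->2
rank(y): 5->5, 16->8, 2->2, 19->10, 11->7, 17->9, 1->1, 3->3, 8->6, 4->4
Step 2: d_i = R_x(i) - R_y(i); compute d_i^2.
  (7-5)^2=4, (4-8)^2=16, (6-2)^2=16, (9-10)^2=1, (10-7)^2=9, (5-9)^2=16, (3-1)^2=4, (1-3)^2=4, (8-6)^2=4, (2-4)^2=4
sum(d^2) = 78.
Step 3: rho = 1 - 6*78 / (10*(10^2 - 1)) = 1 - 468/990 = 0.527273.
Step 4: Under H0, t = rho * sqrt((n-2)/(1-rho^2)) = 1.7552 ~ t(8).
Step 5: Two-sided p-value from the t-distribution with 8 df = 0.117308.
Step 6: alpha = 0.1. fail to reject H0.

rho = 0.5273, p = 0.117308, fail to reject H0 at alpha = 0.1.


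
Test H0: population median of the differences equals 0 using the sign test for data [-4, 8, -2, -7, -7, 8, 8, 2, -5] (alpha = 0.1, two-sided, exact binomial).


Step 1: Discard zero differences. Original n = 9; n_eff = number of nonzero differences = 9.
Nonzero differences (with sign): -4, +8, -2, -7, -7, +8, +8, +2, -5
Step 2: Count signs: positive = 4, negative = 5.
Step 3: Under H0: P(positive) = 0.5, so the number of positives S ~ Bin(9, 0.5).
Step 4: Two-sided exact p-value = sum of Bin(9,0.5) probabilities at or below the observed probability = 1.000000.
Step 5: alpha = 0.1. fail to reject H0.

n_eff = 9, pos = 4, neg = 5, p = 1.000000, fail to reject H0.


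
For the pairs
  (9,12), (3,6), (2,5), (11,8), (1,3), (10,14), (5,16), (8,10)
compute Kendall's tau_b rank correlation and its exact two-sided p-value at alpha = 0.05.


Step 1: Enumerate the 28 unordered pairs (i,j) with i<j and classify each by sign(x_j-x_i) * sign(y_j-y_i).
  (1,2):dx=-6,dy=-6->C; (1,3):dx=-7,dy=-7->C; (1,4):dx=+2,dy=-4->D; (1,5):dx=-8,dy=-9->C
  (1,6):dx=+1,dy=+2->C; (1,7):dx=-4,dy=+4->D; (1,8):dx=-1,dy=-2->C; (2,3):dx=-1,dy=-1->C
  (2,4):dx=+8,dy=+2->C; (2,5):dx=-2,dy=-3->C; (2,6):dx=+7,dy=+8->C; (2,7):dx=+2,dy=+10->C
  (2,8):dx=+5,dy=+4->C; (3,4):dx=+9,dy=+3->C; (3,5):dx=-1,dy=-2->C; (3,6):dx=+8,dy=+9->C
  (3,7):dx=+3,dy=+11->C; (3,8):dx=+6,dy=+5->C; (4,5):dx=-10,dy=-5->C; (4,6):dx=-1,dy=+6->D
  (4,7):dx=-6,dy=+8->D; (4,8):dx=-3,dy=+2->D; (5,6):dx=+9,dy=+11->C; (5,7):dx=+4,dy=+13->C
  (5,8):dx=+7,dy=+7->C; (6,7):dx=-5,dy=+2->D; (6,8):dx=-2,dy=-4->C; (7,8):dx=+3,dy=-6->D
Step 2: C = 21, D = 7, total pairs = 28.
Step 3: tau = (C - D)/(n(n-1)/2) = (21 - 7)/28 = 0.500000.
Step 4: Exact two-sided p-value (enumerate n! = 40320 permutations of y under H0): p = 0.108681.
Step 5: alpha = 0.05. fail to reject H0.

tau_b = 0.5000 (C=21, D=7), p = 0.108681, fail to reject H0.


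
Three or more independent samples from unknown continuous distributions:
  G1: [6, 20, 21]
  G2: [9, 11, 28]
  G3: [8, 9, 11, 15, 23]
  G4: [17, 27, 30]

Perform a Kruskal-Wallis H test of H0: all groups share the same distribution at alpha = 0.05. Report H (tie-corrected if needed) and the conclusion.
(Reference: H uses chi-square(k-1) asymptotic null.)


Step 1: Combine all N = 14 observations and assign midranks.
sorted (value, group, rank): (6,G1,1), (8,G3,2), (9,G2,3.5), (9,G3,3.5), (11,G2,5.5), (11,G3,5.5), (15,G3,7), (17,G4,8), (20,G1,9), (21,G1,10), (23,G3,11), (27,G4,12), (28,G2,13), (30,G4,14)
Step 2: Sum ranks within each group.
R_1 = 20 (n_1 = 3)
R_2 = 22 (n_2 = 3)
R_3 = 29 (n_3 = 5)
R_4 = 34 (n_4 = 3)
Step 3: H = 12/(N(N+1)) * sum(R_i^2/n_i) - 3(N+1)
     = 12/(14*15) * (20^2/3 + 22^2/3 + 29^2/5 + 34^2/3) - 3*15
     = 0.057143 * 848.2 - 45
     = 3.468571.
Step 4: Ties present; correction factor C = 1 - 12/(14^3 - 14) = 0.995604. Corrected H = 3.468571 / 0.995604 = 3.483885.
Step 5: Under H0, H ~ chi^2(3); p-value = 0.322858.
Step 6: alpha = 0.05. fail to reject H0.

H = 3.4839, df = 3, p = 0.322858, fail to reject H0.


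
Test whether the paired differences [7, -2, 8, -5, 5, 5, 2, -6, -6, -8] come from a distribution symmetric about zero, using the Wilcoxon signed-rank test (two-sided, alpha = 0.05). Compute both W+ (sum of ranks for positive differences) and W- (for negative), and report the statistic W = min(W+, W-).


Step 1: Drop any zero differences (none here) and take |d_i|.
|d| = [7, 2, 8, 5, 5, 5, 2, 6, 6, 8]
Step 2: Midrank |d_i| (ties get averaged ranks).
ranks: |7|->8, |2|->1.5, |8|->9.5, |5|->4, |5|->4, |5|->4, |2|->1.5, |6|->6.5, |6|->6.5, |8|->9.5
Step 3: Attach original signs; sum ranks with positive sign and with negative sign.
W+ = 8 + 9.5 + 4 + 4 + 1.5 = 27
W- = 1.5 + 4 + 6.5 + 6.5 + 9.5 = 28
(Check: W+ + W- = 55 should equal n(n+1)/2 = 55.)
Step 4: Test statistic W = min(W+, W-) = 27.
Step 5: Ties in |d|, so use the tie-corrected normal approximation.
        E[W] = n(n+1)/4 = 10*11/4 = 27.5.
        Tie groups: |d|=2 (t=2), |d|=5 (t=3), |d|=6 (t=2), |d|=8 (t=2); sum(t^3 - t) = 42.
        Var[W] = n(n+1)(2n+1)/24 - sum(t^3-t)/48 = 2310/24 - 42/48 = 95.375.
        z = (W - E[W]) / sqrt(Var[W]) = (27 - 27.5) / 9.7660 = -0.0512.
        Two-sided p = 2*Phi(z) = 0.959168.
Step 6: alpha = 0.05. fail to reject H0.

W+ = 27, W- = 28, W = min = 27, p = 0.959168, fail to reject H0.


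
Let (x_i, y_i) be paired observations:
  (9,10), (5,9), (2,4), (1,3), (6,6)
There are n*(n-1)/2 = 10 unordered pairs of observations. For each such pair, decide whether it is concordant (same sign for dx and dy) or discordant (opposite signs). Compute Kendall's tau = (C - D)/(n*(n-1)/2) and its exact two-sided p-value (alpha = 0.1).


Step 1: Enumerate the 10 unordered pairs (i,j) with i<j and classify each by sign(x_j-x_i) * sign(y_j-y_i).
  (1,2):dx=-4,dy=-1->C; (1,3):dx=-7,dy=-6->C; (1,4):dx=-8,dy=-7->C; (1,5):dx=-3,dy=-4->C
  (2,3):dx=-3,dy=-5->C; (2,4):dx=-4,dy=-6->C; (2,5):dx=+1,dy=-3->D; (3,4):dx=-1,dy=-1->C
  (3,5):dx=+4,dy=+2->C; (4,5):dx=+5,dy=+3->C
Step 2: C = 9, D = 1, total pairs = 10.
Step 3: tau = (C - D)/(n(n-1)/2) = (9 - 1)/10 = 0.800000.
Step 4: Exact two-sided p-value (enumerate n! = 120 permutations of y under H0): p = 0.083333.
Step 5: alpha = 0.1. reject H0.

tau_b = 0.8000 (C=9, D=1), p = 0.083333, reject H0.


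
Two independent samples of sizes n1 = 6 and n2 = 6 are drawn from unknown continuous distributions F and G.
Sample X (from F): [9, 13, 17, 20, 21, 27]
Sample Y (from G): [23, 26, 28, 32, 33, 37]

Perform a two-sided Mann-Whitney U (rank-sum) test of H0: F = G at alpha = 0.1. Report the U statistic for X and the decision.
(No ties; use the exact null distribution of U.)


Step 1: Combine and sort all 12 observations; assign midranks.
sorted (value, group): (9,X), (13,X), (17,X), (20,X), (21,X), (23,Y), (26,Y), (27,X), (28,Y), (32,Y), (33,Y), (37,Y)
ranks: 9->1, 13->2, 17->3, 20->4, 21->5, 23->6, 26->7, 27->8, 28->9, 32->10, 33->11, 37->12
Step 2: Rank sum for X: R1 = 1 + 2 + 3 + 4 + 5 + 8 = 23.
Step 3: U_X = R1 - n1(n1+1)/2 = 23 - 6*7/2 = 23 - 21 = 2.
       U_Y = n1*n2 - U_X = 36 - 2 = 34.
Step 4: No ties, so the exact null distribution of U (based on enumerating the C(12,6) = 924 equally likely rank assignments) gives the two-sided p-value.
Step 5: p-value = 0.008658; compare to alpha = 0.1. reject H0.

U_X = 2, p = 0.008658, reject H0 at alpha = 0.1.


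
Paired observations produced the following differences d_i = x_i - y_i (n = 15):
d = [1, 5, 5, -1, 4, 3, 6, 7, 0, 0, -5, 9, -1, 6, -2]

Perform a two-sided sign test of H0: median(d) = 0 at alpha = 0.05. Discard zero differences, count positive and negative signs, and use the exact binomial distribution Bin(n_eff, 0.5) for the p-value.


Step 1: Discard zero differences. Original n = 15; n_eff = number of nonzero differences = 13.
Nonzero differences (with sign): +1, +5, +5, -1, +4, +3, +6, +7, -5, +9, -1, +6, -2
Step 2: Count signs: positive = 9, negative = 4.
Step 3: Under H0: P(positive) = 0.5, so the number of positives S ~ Bin(13, 0.5).
Step 4: Two-sided exact p-value = sum of Bin(13,0.5) probabilities at or below the observed probability = 0.266846.
Step 5: alpha = 0.05. fail to reject H0.

n_eff = 13, pos = 9, neg = 4, p = 0.266846, fail to reject H0.


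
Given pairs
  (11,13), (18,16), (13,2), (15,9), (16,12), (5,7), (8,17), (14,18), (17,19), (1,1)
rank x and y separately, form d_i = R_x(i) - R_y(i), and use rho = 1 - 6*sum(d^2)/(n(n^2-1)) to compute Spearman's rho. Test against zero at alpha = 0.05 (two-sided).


Step 1: Rank x and y separately (midranks; no ties here).
rank(x): 11->4, 18->10, 13->5, 15->7, 16->8, 5->2, 8->3, 14->6, 17->9, 1->1
rank(y): 13->6, 16->7, 2->2, 9->4, 12->5, 7->3, 17->8, 18->9, 19->10, 1->1
Step 2: d_i = R_x(i) - R_y(i); compute d_i^2.
  (4-6)^2=4, (10-7)^2=9, (5-2)^2=9, (7-4)^2=9, (8-5)^2=9, (2-3)^2=1, (3-8)^2=25, (6-9)^2=9, (9-10)^2=1, (1-1)^2=0
sum(d^2) = 76.
Step 3: rho = 1 - 6*76 / (10*(10^2 - 1)) = 1 - 456/990 = 0.539394.
Step 4: Under H0, t = rho * sqrt((n-2)/(1-rho^2)) = 1.8118 ~ t(8).
Step 5: Two-sided p-value from the t-distribution with 8 df = 0.107593.
Step 6: alpha = 0.05. fail to reject H0.

rho = 0.5394, p = 0.107593, fail to reject H0 at alpha = 0.05.


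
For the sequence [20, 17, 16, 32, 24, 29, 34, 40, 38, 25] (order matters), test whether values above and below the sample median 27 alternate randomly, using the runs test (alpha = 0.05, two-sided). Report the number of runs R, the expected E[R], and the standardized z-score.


Step 1: Compute median = 27; label A = above, B = below.
Labels in order: BBBABAAAAB  (n_A = 5, n_B = 5)
Step 2: Count runs R = 5.
Step 3: Under H0 (random ordering), E[R] = 2*n_A*n_B/(n_A+n_B) + 1 = 2*5*5/10 + 1 = 6.0000.
        Var[R] = 2*n_A*n_B*(2*n_A*n_B - n_A - n_B) / ((n_A+n_B)^2 * (n_A+n_B-1)) = 2000/900 = 2.2222.
        SD[R] = 1.4907.
Step 4: Continuity-corrected z = (R + 0.5 - E[R]) / SD[R] = (5 + 0.5 - 6.0000) / 1.4907 = -0.3354.
Step 5: Two-sided p-value via normal approximation = 2*(1 - Phi(|z|)) = 0.737316.
Step 6: alpha = 0.05. fail to reject H0.

R = 5, z = -0.3354, p = 0.737316, fail to reject H0.


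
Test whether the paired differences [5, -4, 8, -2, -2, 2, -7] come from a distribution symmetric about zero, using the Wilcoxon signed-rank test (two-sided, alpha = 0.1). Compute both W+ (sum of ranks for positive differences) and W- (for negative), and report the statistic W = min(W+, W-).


Step 1: Drop any zero differences (none here) and take |d_i|.
|d| = [5, 4, 8, 2, 2, 2, 7]
Step 2: Midrank |d_i| (ties get averaged ranks).
ranks: |5|->5, |4|->4, |8|->7, |2|->2, |2|->2, |2|->2, |7|->6
Step 3: Attach original signs; sum ranks with positive sign and with negative sign.
W+ = 5 + 7 + 2 = 14
W- = 4 + 2 + 2 + 6 = 14
(Check: W+ + W- = 28 should equal n(n+1)/2 = 28.)
Step 4: Test statistic W = min(W+, W-) = 14.
Step 5: Ties in |d|, so use the tie-corrected normal approximation.
        E[W] = n(n+1)/4 = 7*8/4 = 14.
        Tie groups: |d|=2 (t=3); sum(t^3 - t) = 24.
        Var[W] = n(n+1)(2n+1)/24 - sum(t^3-t)/48 = 840/24 - 24/48 = 34.5.
        z = (W - E[W]) / sqrt(Var[W]) = (14 - 14) / 5.8737 = 0.0000.
        Two-sided p = 2*Phi(z) = 1.000000.
Step 6: alpha = 0.1. fail to reject H0.

W+ = 14, W- = 14, W = min = 14, p = 1.000000, fail to reject H0.


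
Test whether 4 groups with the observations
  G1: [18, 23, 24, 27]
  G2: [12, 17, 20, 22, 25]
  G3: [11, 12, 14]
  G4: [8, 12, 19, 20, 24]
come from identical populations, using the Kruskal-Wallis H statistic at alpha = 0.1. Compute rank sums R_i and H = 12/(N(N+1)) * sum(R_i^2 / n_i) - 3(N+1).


Step 1: Combine all N = 17 observations and assign midranks.
sorted (value, group, rank): (8,G4,1), (11,G3,2), (12,G2,4), (12,G3,4), (12,G4,4), (14,G3,6), (17,G2,7), (18,G1,8), (19,G4,9), (20,G2,10.5), (20,G4,10.5), (22,G2,12), (23,G1,13), (24,G1,14.5), (24,G4,14.5), (25,G2,16), (27,G1,17)
Step 2: Sum ranks within each group.
R_1 = 52.5 (n_1 = 4)
R_2 = 49.5 (n_2 = 5)
R_3 = 12 (n_3 = 3)
R_4 = 39 (n_4 = 5)
Step 3: H = 12/(N(N+1)) * sum(R_i^2/n_i) - 3(N+1)
     = 12/(17*18) * (52.5^2/4 + 49.5^2/5 + 12^2/3 + 39^2/5) - 3*18
     = 0.039216 * 1531.31 - 54
     = 6.051471.
Step 4: Ties present; correction factor C = 1 - 36/(17^3 - 17) = 0.992647. Corrected H = 6.051471 / 0.992647 = 6.096296.
Step 5: Under H0, H ~ chi^2(3); p-value = 0.107018.
Step 6: alpha = 0.1. fail to reject H0.

H = 6.0963, df = 3, p = 0.107018, fail to reject H0.


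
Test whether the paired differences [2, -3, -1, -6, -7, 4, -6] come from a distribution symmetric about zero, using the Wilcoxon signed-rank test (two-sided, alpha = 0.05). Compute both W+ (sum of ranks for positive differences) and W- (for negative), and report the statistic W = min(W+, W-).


Step 1: Drop any zero differences (none here) and take |d_i|.
|d| = [2, 3, 1, 6, 7, 4, 6]
Step 2: Midrank |d_i| (ties get averaged ranks).
ranks: |2|->2, |3|->3, |1|->1, |6|->5.5, |7|->7, |4|->4, |6|->5.5
Step 3: Attach original signs; sum ranks with positive sign and with negative sign.
W+ = 2 + 4 = 6
W- = 3 + 1 + 5.5 + 7 + 5.5 = 22
(Check: W+ + W- = 28 should equal n(n+1)/2 = 28.)
Step 4: Test statistic W = min(W+, W-) = 6.
Step 5: Ties in |d|, so use the tie-corrected normal approximation.
        E[W] = n(n+1)/4 = 7*8/4 = 14.
        Tie groups: |d|=6 (t=2); sum(t^3 - t) = 6.
        Var[W] = n(n+1)(2n+1)/24 - sum(t^3-t)/48 = 840/24 - 6/48 = 34.875.
        z = (W - E[W]) / sqrt(Var[W]) = (6 - 14) / 5.9055 = -1.3547.
        Two-sided p = 2*Phi(z) = 0.175523.
Step 6: alpha = 0.05. fail to reject H0.

W+ = 6, W- = 22, W = min = 6, p = 0.175523, fail to reject H0.


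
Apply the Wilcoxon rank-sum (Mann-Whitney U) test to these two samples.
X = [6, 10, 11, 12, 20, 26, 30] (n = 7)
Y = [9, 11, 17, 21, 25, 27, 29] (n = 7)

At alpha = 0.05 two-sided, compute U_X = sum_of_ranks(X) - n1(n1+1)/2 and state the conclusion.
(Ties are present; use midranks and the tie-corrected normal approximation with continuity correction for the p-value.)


Step 1: Combine and sort all 14 observations; assign midranks.
sorted (value, group): (6,X), (9,Y), (10,X), (11,X), (11,Y), (12,X), (17,Y), (20,X), (21,Y), (25,Y), (26,X), (27,Y), (29,Y), (30,X)
ranks: 6->1, 9->2, 10->3, 11->4.5, 11->4.5, 12->6, 17->7, 20->8, 21->9, 25->10, 26->11, 27->12, 29->13, 30->14
Step 2: Rank sum for X: R1 = 1 + 3 + 4.5 + 6 + 8 + 11 + 14 = 47.5.
Step 3: U_X = R1 - n1(n1+1)/2 = 47.5 - 7*8/2 = 47.5 - 28 = 19.5.
       U_Y = n1*n2 - U_X = 49 - 19.5 = 29.5.
Step 4: Ties are present, so use the tie-corrected normal approximation (with continuity correction) for the p-value.
Step 5: p-value = 0.564871; compare to alpha = 0.05. fail to reject H0.

U_X = 19.5, p = 0.564871, fail to reject H0 at alpha = 0.05.


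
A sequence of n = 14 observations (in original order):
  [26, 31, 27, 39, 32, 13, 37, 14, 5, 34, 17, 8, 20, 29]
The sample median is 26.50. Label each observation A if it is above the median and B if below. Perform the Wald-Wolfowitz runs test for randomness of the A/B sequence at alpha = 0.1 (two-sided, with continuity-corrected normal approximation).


Step 1: Compute median = 26.50; label A = above, B = below.
Labels in order: BAAAABABBABBBA  (n_A = 7, n_B = 7)
Step 2: Count runs R = 8.
Step 3: Under H0 (random ordering), E[R] = 2*n_A*n_B/(n_A+n_B) + 1 = 2*7*7/14 + 1 = 8.0000.
        Var[R] = 2*n_A*n_B*(2*n_A*n_B - n_A - n_B) / ((n_A+n_B)^2 * (n_A+n_B-1)) = 8232/2548 = 3.2308.
        SD[R] = 1.7974.
Step 4: R = E[R], so z = 0 with no continuity correction.
Step 5: Two-sided p-value via normal approximation = 2*(1 - Phi(|z|)) = 1.000000.
Step 6: alpha = 0.1. fail to reject H0.

R = 8, z = 0.0000, p = 1.000000, fail to reject H0.


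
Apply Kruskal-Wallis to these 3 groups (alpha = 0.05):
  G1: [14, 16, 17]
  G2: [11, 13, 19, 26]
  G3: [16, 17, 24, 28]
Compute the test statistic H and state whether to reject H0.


Step 1: Combine all N = 11 observations and assign midranks.
sorted (value, group, rank): (11,G2,1), (13,G2,2), (14,G1,3), (16,G1,4.5), (16,G3,4.5), (17,G1,6.5), (17,G3,6.5), (19,G2,8), (24,G3,9), (26,G2,10), (28,G3,11)
Step 2: Sum ranks within each group.
R_1 = 14 (n_1 = 3)
R_2 = 21 (n_2 = 4)
R_3 = 31 (n_3 = 4)
Step 3: H = 12/(N(N+1)) * sum(R_i^2/n_i) - 3(N+1)
     = 12/(11*12) * (14^2/3 + 21^2/4 + 31^2/4) - 3*12
     = 0.090909 * 415.833 - 36
     = 1.803030.
Step 4: Ties present; correction factor C = 1 - 12/(11^3 - 11) = 0.990909. Corrected H = 1.803030 / 0.990909 = 1.819572.
Step 5: Under H0, H ~ chi^2(2); p-value = 0.402610.
Step 6: alpha = 0.05. fail to reject H0.

H = 1.8196, df = 2, p = 0.402610, fail to reject H0.


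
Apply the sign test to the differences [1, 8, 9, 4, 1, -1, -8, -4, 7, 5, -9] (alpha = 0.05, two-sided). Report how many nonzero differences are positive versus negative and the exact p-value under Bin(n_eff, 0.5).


Step 1: Discard zero differences. Original n = 11; n_eff = number of nonzero differences = 11.
Nonzero differences (with sign): +1, +8, +9, +4, +1, -1, -8, -4, +7, +5, -9
Step 2: Count signs: positive = 7, negative = 4.
Step 3: Under H0: P(positive) = 0.5, so the number of positives S ~ Bin(11, 0.5).
Step 4: Two-sided exact p-value = sum of Bin(11,0.5) probabilities at or below the observed probability = 0.548828.
Step 5: alpha = 0.05. fail to reject H0.

n_eff = 11, pos = 7, neg = 4, p = 0.548828, fail to reject H0.


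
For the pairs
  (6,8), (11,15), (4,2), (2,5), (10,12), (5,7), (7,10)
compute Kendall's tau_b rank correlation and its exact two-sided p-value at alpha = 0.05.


Step 1: Enumerate the 21 unordered pairs (i,j) with i<j and classify each by sign(x_j-x_i) * sign(y_j-y_i).
  (1,2):dx=+5,dy=+7->C; (1,3):dx=-2,dy=-6->C; (1,4):dx=-4,dy=-3->C; (1,5):dx=+4,dy=+4->C
  (1,6):dx=-1,dy=-1->C; (1,7):dx=+1,dy=+2->C; (2,3):dx=-7,dy=-13->C; (2,4):dx=-9,dy=-10->C
  (2,5):dx=-1,dy=-3->C; (2,6):dx=-6,dy=-8->C; (2,7):dx=-4,dy=-5->C; (3,4):dx=-2,dy=+3->D
  (3,5):dx=+6,dy=+10->C; (3,6):dx=+1,dy=+5->C; (3,7):dx=+3,dy=+8->C; (4,5):dx=+8,dy=+7->C
  (4,6):dx=+3,dy=+2->C; (4,7):dx=+5,dy=+5->C; (5,6):dx=-5,dy=-5->C; (5,7):dx=-3,dy=-2->C
  (6,7):dx=+2,dy=+3->C
Step 2: C = 20, D = 1, total pairs = 21.
Step 3: tau = (C - D)/(n(n-1)/2) = (20 - 1)/21 = 0.904762.
Step 4: Exact two-sided p-value (enumerate n! = 5040 permutations of y under H0): p = 0.002778.
Step 5: alpha = 0.05. reject H0.

tau_b = 0.9048 (C=20, D=1), p = 0.002778, reject H0.


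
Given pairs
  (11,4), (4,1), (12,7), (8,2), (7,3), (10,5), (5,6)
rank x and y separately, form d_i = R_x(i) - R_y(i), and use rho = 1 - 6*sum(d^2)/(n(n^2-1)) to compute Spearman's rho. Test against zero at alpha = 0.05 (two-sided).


Step 1: Rank x and y separately (midranks; no ties here).
rank(x): 11->6, 4->1, 12->7, 8->4, 7->3, 10->5, 5->2
rank(y): 4->4, 1->1, 7->7, 2->2, 3->3, 5->5, 6->6
Step 2: d_i = R_x(i) - R_y(i); compute d_i^2.
  (6-4)^2=4, (1-1)^2=0, (7-7)^2=0, (4-2)^2=4, (3-3)^2=0, (5-5)^2=0, (2-6)^2=16
sum(d^2) = 24.
Step 3: rho = 1 - 6*24 / (7*(7^2 - 1)) = 1 - 144/336 = 0.571429.
Step 4: Under H0, t = rho * sqrt((n-2)/(1-rho^2)) = 1.5570 ~ t(5).
Step 5: Two-sided p-value from the t-distribution with 5 df = 0.180202.
Step 6: alpha = 0.05. fail to reject H0.

rho = 0.5714, p = 0.180202, fail to reject H0 at alpha = 0.05.


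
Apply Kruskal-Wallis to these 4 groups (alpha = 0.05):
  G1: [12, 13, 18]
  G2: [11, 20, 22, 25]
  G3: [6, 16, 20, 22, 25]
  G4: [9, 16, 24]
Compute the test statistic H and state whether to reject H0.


Step 1: Combine all N = 15 observations and assign midranks.
sorted (value, group, rank): (6,G3,1), (9,G4,2), (11,G2,3), (12,G1,4), (13,G1,5), (16,G3,6.5), (16,G4,6.5), (18,G1,8), (20,G2,9.5), (20,G3,9.5), (22,G2,11.5), (22,G3,11.5), (24,G4,13), (25,G2,14.5), (25,G3,14.5)
Step 2: Sum ranks within each group.
R_1 = 17 (n_1 = 3)
R_2 = 38.5 (n_2 = 4)
R_3 = 43 (n_3 = 5)
R_4 = 21.5 (n_4 = 3)
Step 3: H = 12/(N(N+1)) * sum(R_i^2/n_i) - 3(N+1)
     = 12/(15*16) * (17^2/3 + 38.5^2/4 + 43^2/5 + 21.5^2/3) - 3*16
     = 0.050000 * 990.779 - 48
     = 1.538958.
Step 4: Ties present; correction factor C = 1 - 24/(15^3 - 15) = 0.992857. Corrected H = 1.538958 / 0.992857 = 1.550030.
Step 5: Under H0, H ~ chi^2(3); p-value = 0.670772.
Step 6: alpha = 0.05. fail to reject H0.

H = 1.5500, df = 3, p = 0.670772, fail to reject H0.


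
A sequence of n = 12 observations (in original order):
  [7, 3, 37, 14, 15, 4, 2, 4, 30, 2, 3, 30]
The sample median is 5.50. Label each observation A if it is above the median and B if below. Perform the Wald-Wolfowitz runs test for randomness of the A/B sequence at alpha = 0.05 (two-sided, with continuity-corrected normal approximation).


Step 1: Compute median = 5.50; label A = above, B = below.
Labels in order: ABAAABBBABBA  (n_A = 6, n_B = 6)
Step 2: Count runs R = 7.
Step 3: Under H0 (random ordering), E[R] = 2*n_A*n_B/(n_A+n_B) + 1 = 2*6*6/12 + 1 = 7.0000.
        Var[R] = 2*n_A*n_B*(2*n_A*n_B - n_A - n_B) / ((n_A+n_B)^2 * (n_A+n_B-1)) = 4320/1584 = 2.7273.
        SD[R] = 1.6514.
Step 4: R = E[R], so z = 0 with no continuity correction.
Step 5: Two-sided p-value via normal approximation = 2*(1 - Phi(|z|)) = 1.000000.
Step 6: alpha = 0.05. fail to reject H0.

R = 7, z = 0.0000, p = 1.000000, fail to reject H0.


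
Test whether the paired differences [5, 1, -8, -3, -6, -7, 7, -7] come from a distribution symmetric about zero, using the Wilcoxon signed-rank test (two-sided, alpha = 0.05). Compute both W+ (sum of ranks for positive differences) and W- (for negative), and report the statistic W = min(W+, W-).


Step 1: Drop any zero differences (none here) and take |d_i|.
|d| = [5, 1, 8, 3, 6, 7, 7, 7]
Step 2: Midrank |d_i| (ties get averaged ranks).
ranks: |5|->3, |1|->1, |8|->8, |3|->2, |6|->4, |7|->6, |7|->6, |7|->6
Step 3: Attach original signs; sum ranks with positive sign and with negative sign.
W+ = 3 + 1 + 6 = 10
W- = 8 + 2 + 4 + 6 + 6 = 26
(Check: W+ + W- = 36 should equal n(n+1)/2 = 36.)
Step 4: Test statistic W = min(W+, W-) = 10.
Step 5: Ties in |d|, so use the tie-corrected normal approximation.
        E[W] = n(n+1)/4 = 8*9/4 = 18.
        Tie groups: |d|=7 (t=3); sum(t^3 - t) = 24.
        Var[W] = n(n+1)(2n+1)/24 - sum(t^3-t)/48 = 1224/24 - 24/48 = 50.5.
        z = (W - E[W]) / sqrt(Var[W]) = (10 - 18) / 7.1063 = -1.1258.
        Two-sided p = 2*Phi(z) = 0.260269.
Step 6: alpha = 0.05. fail to reject H0.

W+ = 10, W- = 26, W = min = 10, p = 0.260269, fail to reject H0.


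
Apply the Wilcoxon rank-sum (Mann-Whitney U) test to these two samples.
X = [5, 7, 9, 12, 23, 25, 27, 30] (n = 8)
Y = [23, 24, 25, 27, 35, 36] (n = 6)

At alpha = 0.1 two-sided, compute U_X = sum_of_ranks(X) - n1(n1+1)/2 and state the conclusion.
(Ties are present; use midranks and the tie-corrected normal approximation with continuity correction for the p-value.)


Step 1: Combine and sort all 14 observations; assign midranks.
sorted (value, group): (5,X), (7,X), (9,X), (12,X), (23,X), (23,Y), (24,Y), (25,X), (25,Y), (27,X), (27,Y), (30,X), (35,Y), (36,Y)
ranks: 5->1, 7->2, 9->3, 12->4, 23->5.5, 23->5.5, 24->7, 25->8.5, 25->8.5, 27->10.5, 27->10.5, 30->12, 35->13, 36->14
Step 2: Rank sum for X: R1 = 1 + 2 + 3 + 4 + 5.5 + 8.5 + 10.5 + 12 = 46.5.
Step 3: U_X = R1 - n1(n1+1)/2 = 46.5 - 8*9/2 = 46.5 - 36 = 10.5.
       U_Y = n1*n2 - U_X = 48 - 10.5 = 37.5.
Step 4: Ties are present, so use the tie-corrected normal approximation (with continuity correction) for the p-value.
Step 5: p-value = 0.092210; compare to alpha = 0.1. reject H0.

U_X = 10.5, p = 0.092210, reject H0 at alpha = 0.1.


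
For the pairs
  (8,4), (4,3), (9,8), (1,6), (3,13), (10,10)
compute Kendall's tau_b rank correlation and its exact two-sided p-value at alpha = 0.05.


Step 1: Enumerate the 15 unordered pairs (i,j) with i<j and classify each by sign(x_j-x_i) * sign(y_j-y_i).
  (1,2):dx=-4,dy=-1->C; (1,3):dx=+1,dy=+4->C; (1,4):dx=-7,dy=+2->D; (1,5):dx=-5,dy=+9->D
  (1,6):dx=+2,dy=+6->C; (2,3):dx=+5,dy=+5->C; (2,4):dx=-3,dy=+3->D; (2,5):dx=-1,dy=+10->D
  (2,6):dx=+6,dy=+7->C; (3,4):dx=-8,dy=-2->C; (3,5):dx=-6,dy=+5->D; (3,6):dx=+1,dy=+2->C
  (4,5):dx=+2,dy=+7->C; (4,6):dx=+9,dy=+4->C; (5,6):dx=+7,dy=-3->D
Step 2: C = 9, D = 6, total pairs = 15.
Step 3: tau = (C - D)/(n(n-1)/2) = (9 - 6)/15 = 0.200000.
Step 4: Exact two-sided p-value (enumerate n! = 720 permutations of y under H0): p = 0.719444.
Step 5: alpha = 0.05. fail to reject H0.

tau_b = 0.2000 (C=9, D=6), p = 0.719444, fail to reject H0.


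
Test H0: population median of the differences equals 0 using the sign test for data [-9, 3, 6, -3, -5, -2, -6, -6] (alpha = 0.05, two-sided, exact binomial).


Step 1: Discard zero differences. Original n = 8; n_eff = number of nonzero differences = 8.
Nonzero differences (with sign): -9, +3, +6, -3, -5, -2, -6, -6
Step 2: Count signs: positive = 2, negative = 6.
Step 3: Under H0: P(positive) = 0.5, so the number of positives S ~ Bin(8, 0.5).
Step 4: Two-sided exact p-value = sum of Bin(8,0.5) probabilities at or below the observed probability = 0.289062.
Step 5: alpha = 0.05. fail to reject H0.

n_eff = 8, pos = 2, neg = 6, p = 0.289062, fail to reject H0.
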